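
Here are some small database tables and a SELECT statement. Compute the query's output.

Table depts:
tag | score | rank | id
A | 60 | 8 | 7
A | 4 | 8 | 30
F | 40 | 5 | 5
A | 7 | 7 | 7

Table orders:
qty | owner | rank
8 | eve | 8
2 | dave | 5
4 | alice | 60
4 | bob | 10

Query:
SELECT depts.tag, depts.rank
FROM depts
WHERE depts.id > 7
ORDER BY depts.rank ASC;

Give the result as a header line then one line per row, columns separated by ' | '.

== RESULT ==
depts.tag | depts.rank
A | 8

Derivation:
After WHERE (1 rows):
depts.tag | depts.score | depts.rank | depts.id
A | 4 | 8 | 30
After SELECT (1 rows):
depts.tag | depts.rank
A | 8
After ORDER BY (1 rows):
depts.tag | depts.rank
A | 8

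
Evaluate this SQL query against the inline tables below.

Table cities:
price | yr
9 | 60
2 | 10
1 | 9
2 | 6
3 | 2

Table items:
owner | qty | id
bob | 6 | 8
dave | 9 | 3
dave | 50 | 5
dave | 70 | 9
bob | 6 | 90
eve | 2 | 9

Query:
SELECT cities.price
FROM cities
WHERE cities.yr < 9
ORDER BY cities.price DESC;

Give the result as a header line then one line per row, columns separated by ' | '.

== RESULT ==
cities.price
3
2

Derivation:
After WHERE (2 rows):
cities.price | cities.yr
2 | 6
3 | 2
After SELECT (2 rows):
cities.price
2
3
After ORDER BY (2 rows):
cities.price
3
2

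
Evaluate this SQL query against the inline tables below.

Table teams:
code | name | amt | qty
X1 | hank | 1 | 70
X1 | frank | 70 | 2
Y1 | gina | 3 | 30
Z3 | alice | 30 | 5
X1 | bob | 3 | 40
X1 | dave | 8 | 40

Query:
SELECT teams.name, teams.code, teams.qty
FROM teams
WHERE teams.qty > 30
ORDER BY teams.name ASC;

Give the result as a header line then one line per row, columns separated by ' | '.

== RESULT ==
teams.name | teams.code | teams.qty
bob | X1 | 40
dave | X1 | 40
hank | X1 | 70

Derivation:
After WHERE (3 rows):
teams.code | teams.name | teams.amt | teams.qty
X1 | hank | 1 | 70
X1 | bob | 3 | 40
X1 | dave | 8 | 40
After SELECT (3 rows):
teams.name | teams.code | teams.qty
hank | X1 | 70
bob | X1 | 40
dave | X1 | 40
After ORDER BY (3 rows):
teams.name | teams.code | teams.qty
bob | X1 | 40
dave | X1 | 40
hank | X1 | 70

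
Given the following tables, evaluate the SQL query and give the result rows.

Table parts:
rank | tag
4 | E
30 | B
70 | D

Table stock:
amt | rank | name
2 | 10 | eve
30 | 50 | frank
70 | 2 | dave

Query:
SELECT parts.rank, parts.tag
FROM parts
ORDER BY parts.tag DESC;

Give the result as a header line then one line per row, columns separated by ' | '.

== RESULT ==
parts.rank | parts.tag
4 | E
70 | D
30 | B

Derivation:
After SELECT (3 rows):
parts.rank | parts.tag
4 | E
30 | B
70 | D
After ORDER BY (3 rows):
parts.rank | parts.tag
4 | E
70 | D
30 | B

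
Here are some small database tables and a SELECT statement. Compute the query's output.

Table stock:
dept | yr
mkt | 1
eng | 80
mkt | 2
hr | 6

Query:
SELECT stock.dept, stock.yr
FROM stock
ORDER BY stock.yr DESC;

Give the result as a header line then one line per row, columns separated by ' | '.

== RESULT ==
stock.dept | stock.yr
eng | 80
hr | 6
mkt | 2
mkt | 1

Derivation:
After SELECT (4 rows):
stock.dept | stock.yr
mkt | 1
eng | 80
mkt | 2
hr | 6
After ORDER BY (4 rows):
stock.dept | stock.yr
eng | 80
hr | 6
mkt | 2
mkt | 1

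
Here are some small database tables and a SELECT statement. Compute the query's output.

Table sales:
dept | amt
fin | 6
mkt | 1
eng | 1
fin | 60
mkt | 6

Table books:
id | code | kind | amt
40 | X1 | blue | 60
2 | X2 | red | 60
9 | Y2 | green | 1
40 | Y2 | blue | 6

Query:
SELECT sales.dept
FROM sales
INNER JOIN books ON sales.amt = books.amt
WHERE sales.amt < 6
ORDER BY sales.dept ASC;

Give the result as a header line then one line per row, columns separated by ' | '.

== RESULT ==
sales.dept
eng
mkt

Derivation:
After JOIN books (6 rows):
sales.dept | sales.amt | books.id | books.code | books.kind | books.amt
fin | 6 | 40 | Y2 | blue | 6
mkt | 1 | 9 | Y2 | green | 1
eng | 1 | 9 | Y2 | green | 1
fin | 60 | 40 | X1 | blue | 60
fin | 60 | 2 | X2 | red | 60
mkt | 6 | 40 | Y2 | blue | 6
After WHERE (2 rows):
sales.dept | sales.amt | books.id | books.code | books.kind | books.amt
mkt | 1 | 9 | Y2 | green | 1
eng | 1 | 9 | Y2 | green | 1
After SELECT (2 rows):
sales.dept
mkt
eng
After ORDER BY (2 rows):
sales.dept
eng
mkt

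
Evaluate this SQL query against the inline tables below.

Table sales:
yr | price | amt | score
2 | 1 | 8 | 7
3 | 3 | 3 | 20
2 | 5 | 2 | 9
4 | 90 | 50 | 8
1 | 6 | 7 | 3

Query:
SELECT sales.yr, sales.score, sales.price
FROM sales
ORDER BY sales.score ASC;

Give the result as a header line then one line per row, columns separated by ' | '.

After SELECT (5 rows):
sales.yr | sales.score | sales.price
2 | 7 | 1
3 | 20 | 3
2 | 9 | 5
4 | 8 | 90
1 | 3 | 6
After ORDER BY (5 rows):
sales.yr | sales.score | sales.price
1 | 3 | 6
2 | 7 | 1
4 | 8 | 90
2 | 9 | 5
3 | 20 | 3

== RESULT ==
sales.yr | sales.score | sales.price
1 | 3 | 6
2 | 7 | 1
4 | 8 | 90
2 | 9 | 5
3 | 20 | 3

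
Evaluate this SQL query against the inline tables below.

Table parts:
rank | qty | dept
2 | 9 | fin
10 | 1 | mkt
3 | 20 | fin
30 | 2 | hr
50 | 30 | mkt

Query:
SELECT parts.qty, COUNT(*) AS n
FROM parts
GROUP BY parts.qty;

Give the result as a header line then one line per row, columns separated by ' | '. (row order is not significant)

== RESULT ==
parts.qty | n
9 | 1
1 | 1
20 | 1
2 | 1
30 | 1

Derivation:
After GROUP BY (5 rows):
parts.qty | n
9 | 1
1 | 1
20 | 1
2 | 1
30 | 1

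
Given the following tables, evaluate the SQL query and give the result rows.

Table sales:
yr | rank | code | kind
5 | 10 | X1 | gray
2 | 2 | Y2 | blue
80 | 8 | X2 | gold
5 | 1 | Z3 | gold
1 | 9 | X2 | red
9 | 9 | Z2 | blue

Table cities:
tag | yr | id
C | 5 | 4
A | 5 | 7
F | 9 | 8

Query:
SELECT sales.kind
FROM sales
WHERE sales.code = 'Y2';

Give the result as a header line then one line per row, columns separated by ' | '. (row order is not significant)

== RESULT ==
sales.kind
blue

Derivation:
After WHERE (1 rows):
sales.yr | sales.rank | sales.code | sales.kind
2 | 2 | Y2 | blue
After SELECT (1 rows):
sales.kind
blue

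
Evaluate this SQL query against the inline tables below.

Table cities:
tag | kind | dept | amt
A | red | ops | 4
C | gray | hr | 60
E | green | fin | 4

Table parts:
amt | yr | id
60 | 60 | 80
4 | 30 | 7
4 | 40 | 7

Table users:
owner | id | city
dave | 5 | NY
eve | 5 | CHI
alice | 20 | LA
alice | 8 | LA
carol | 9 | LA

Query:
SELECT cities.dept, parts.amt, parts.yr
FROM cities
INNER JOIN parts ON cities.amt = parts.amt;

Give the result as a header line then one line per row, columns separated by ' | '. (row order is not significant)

After JOIN parts (5 rows):
cities.tag | cities.kind | cities.dept | cities.amt | parts.amt | parts.yr | parts.id
A | red | ops | 4 | 4 | 30 | 7
A | red | ops | 4 | 4 | 40 | 7
C | gray | hr | 60 | 60 | 60 | 80
E | green | fin | 4 | 4 | 30 | 7
E | green | fin | 4 | 4 | 40 | 7
After SELECT (5 rows):
cities.dept | parts.amt | parts.yr
ops | 4 | 30
ops | 4 | 40
hr | 60 | 60
fin | 4 | 30
fin | 4 | 40

== RESULT ==
cities.dept | parts.amt | parts.yr
ops | 4 | 30
ops | 4 | 40
hr | 60 | 60
fin | 4 | 30
fin | 4 | 40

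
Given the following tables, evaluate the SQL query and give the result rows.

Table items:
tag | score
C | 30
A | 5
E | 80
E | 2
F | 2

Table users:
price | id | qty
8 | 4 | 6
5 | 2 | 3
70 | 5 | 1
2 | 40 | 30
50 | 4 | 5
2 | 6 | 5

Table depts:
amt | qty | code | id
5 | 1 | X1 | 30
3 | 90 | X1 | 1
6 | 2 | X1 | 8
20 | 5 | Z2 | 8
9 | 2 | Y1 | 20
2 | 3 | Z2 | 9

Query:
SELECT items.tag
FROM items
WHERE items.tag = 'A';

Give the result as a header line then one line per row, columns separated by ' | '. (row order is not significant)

After WHERE (1 rows):
items.tag | items.score
A | 5
After SELECT (1 rows):
items.tag
A

== RESULT ==
items.tag
A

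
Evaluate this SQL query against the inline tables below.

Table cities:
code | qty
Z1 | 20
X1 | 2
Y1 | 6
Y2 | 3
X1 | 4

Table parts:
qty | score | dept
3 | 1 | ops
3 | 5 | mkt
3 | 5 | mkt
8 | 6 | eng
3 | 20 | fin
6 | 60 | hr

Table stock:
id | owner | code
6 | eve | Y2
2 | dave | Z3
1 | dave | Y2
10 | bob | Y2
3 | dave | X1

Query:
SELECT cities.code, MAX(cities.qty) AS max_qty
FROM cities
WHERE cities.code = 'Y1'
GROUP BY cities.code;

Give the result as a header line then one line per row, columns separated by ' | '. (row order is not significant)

After WHERE (1 rows):
cities.code | cities.qty
Y1 | 6
After GROUP BY (1 rows):
cities.code | max_qty
Y1 | 6

== RESULT ==
cities.code | max_qty
Y1 | 6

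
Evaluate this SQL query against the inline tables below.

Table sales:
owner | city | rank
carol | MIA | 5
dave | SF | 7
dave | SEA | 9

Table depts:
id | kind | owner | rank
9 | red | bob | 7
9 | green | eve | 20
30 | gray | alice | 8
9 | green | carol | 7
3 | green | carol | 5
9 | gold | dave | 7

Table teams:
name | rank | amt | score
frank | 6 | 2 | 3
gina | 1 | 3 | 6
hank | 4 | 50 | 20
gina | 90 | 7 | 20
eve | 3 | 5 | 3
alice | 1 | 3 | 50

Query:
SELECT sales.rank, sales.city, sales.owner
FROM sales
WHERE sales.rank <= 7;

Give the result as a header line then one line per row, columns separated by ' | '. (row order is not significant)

After WHERE (2 rows):
sales.owner | sales.city | sales.rank
carol | MIA | 5
dave | SF | 7
After SELECT (2 rows):
sales.rank | sales.city | sales.owner
5 | MIA | carol
7 | SF | dave

== RESULT ==
sales.rank | sales.city | sales.owner
5 | MIA | carol
7 | SF | dave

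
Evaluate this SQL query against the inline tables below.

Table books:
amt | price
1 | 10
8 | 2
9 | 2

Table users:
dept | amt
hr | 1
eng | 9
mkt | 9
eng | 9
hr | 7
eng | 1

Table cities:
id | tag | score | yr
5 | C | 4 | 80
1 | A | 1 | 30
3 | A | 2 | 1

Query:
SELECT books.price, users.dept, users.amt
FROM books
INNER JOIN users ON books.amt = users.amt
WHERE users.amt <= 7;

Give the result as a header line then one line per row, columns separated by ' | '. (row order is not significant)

== RESULT ==
books.price | users.dept | users.amt
10 | hr | 1
10 | eng | 1

Derivation:
After JOIN users (5 rows):
books.amt | books.price | users.dept | users.amt
1 | 10 | hr | 1
1 | 10 | eng | 1
9 | 2 | eng | 9
9 | 2 | mkt | 9
9 | 2 | eng | 9
After WHERE (2 rows):
books.amt | books.price | users.dept | users.amt
1 | 10 | hr | 1
1 | 10 | eng | 1
After SELECT (2 rows):
books.price | users.dept | users.amt
10 | hr | 1
10 | eng | 1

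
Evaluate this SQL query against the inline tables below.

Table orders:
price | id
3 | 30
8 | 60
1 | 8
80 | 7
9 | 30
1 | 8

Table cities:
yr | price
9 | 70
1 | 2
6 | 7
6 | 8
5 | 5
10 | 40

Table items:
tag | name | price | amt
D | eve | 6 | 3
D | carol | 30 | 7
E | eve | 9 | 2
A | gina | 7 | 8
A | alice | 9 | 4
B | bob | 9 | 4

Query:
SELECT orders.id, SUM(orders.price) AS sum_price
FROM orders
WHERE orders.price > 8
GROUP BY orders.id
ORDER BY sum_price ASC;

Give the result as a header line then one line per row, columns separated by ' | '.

== RESULT ==
orders.id | sum_price
30 | 9
7 | 80

Derivation:
After WHERE (2 rows):
orders.price | orders.id
80 | 7
9 | 30
After GROUP BY (2 rows):
orders.id | sum_price
7 | 80
30 | 9
After ORDER BY (2 rows):
orders.id | sum_price
30 | 9
7 | 80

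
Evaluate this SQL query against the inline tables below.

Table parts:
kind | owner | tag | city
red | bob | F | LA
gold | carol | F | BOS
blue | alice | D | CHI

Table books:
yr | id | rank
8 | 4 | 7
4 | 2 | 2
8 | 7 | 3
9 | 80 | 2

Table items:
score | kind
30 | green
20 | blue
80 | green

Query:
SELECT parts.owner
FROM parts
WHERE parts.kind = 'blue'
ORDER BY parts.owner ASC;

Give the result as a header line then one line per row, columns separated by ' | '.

== RESULT ==
parts.owner
alice

Derivation:
After WHERE (1 rows):
parts.kind | parts.owner | parts.tag | parts.city
blue | alice | D | CHI
After SELECT (1 rows):
parts.owner
alice
After ORDER BY (1 rows):
parts.owner
alice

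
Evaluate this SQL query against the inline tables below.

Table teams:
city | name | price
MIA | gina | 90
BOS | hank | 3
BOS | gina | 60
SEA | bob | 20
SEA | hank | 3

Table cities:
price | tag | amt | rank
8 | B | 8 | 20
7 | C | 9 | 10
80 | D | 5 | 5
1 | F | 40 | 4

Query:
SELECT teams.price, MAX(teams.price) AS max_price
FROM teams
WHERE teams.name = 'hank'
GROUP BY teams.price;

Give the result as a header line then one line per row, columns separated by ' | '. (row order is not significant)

== RESULT ==
teams.price | max_price
3 | 3

Derivation:
After WHERE (2 rows):
teams.city | teams.name | teams.price
BOS | hank | 3
SEA | hank | 3
After GROUP BY (1 rows):
teams.price | max_price
3 | 3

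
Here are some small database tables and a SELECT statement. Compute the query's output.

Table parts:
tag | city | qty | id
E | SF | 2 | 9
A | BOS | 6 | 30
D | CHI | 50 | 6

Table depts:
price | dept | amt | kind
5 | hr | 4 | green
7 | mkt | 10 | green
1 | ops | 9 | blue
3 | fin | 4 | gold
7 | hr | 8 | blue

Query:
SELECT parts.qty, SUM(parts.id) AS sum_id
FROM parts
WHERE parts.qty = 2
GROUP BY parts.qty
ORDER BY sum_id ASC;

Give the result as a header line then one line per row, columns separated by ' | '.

After WHERE (1 rows):
parts.tag | parts.city | parts.qty | parts.id
E | SF | 2 | 9
After GROUP BY (1 rows):
parts.qty | sum_id
2 | 9
After ORDER BY (1 rows):
parts.qty | sum_id
2 | 9

== RESULT ==
parts.qty | sum_id
2 | 9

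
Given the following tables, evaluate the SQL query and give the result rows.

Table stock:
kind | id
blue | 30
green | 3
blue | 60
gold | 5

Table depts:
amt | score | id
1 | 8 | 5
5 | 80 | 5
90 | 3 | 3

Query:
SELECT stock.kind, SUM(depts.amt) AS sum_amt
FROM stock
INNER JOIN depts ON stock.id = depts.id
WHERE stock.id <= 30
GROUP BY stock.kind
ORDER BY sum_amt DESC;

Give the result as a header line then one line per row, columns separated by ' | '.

After JOIN depts (3 rows):
stock.kind | stock.id | depts.amt | depts.score | depts.id
green | 3 | 90 | 3 | 3
gold | 5 | 1 | 8 | 5
gold | 5 | 5 | 80 | 5
After WHERE (3 rows):
stock.kind | stock.id | depts.amt | depts.score | depts.id
green | 3 | 90 | 3 | 3
gold | 5 | 1 | 8 | 5
gold | 5 | 5 | 80 | 5
After GROUP BY (2 rows):
stock.kind | sum_amt
green | 90
gold | 6
After ORDER BY (2 rows):
stock.kind | sum_amt
green | 90
gold | 6

== RESULT ==
stock.kind | sum_amt
green | 90
gold | 6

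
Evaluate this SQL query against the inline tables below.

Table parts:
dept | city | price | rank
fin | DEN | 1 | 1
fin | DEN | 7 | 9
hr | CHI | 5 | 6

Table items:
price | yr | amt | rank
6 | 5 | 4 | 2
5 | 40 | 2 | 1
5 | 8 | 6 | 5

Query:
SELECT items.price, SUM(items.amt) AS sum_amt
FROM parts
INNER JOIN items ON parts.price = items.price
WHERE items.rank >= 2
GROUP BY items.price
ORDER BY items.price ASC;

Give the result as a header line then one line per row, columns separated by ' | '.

== RESULT ==
items.price | sum_amt
5 | 6

Derivation:
After JOIN items (2 rows):
parts.dept | parts.city | parts.price | parts.rank | items.price | items.yr | items.amt | items.rank
hr | CHI | 5 | 6 | 5 | 40 | 2 | 1
hr | CHI | 5 | 6 | 5 | 8 | 6 | 5
After WHERE (1 rows):
parts.dept | parts.city | parts.price | parts.rank | items.price | items.yr | items.amt | items.rank
hr | CHI | 5 | 6 | 5 | 8 | 6 | 5
After GROUP BY (1 rows):
items.price | sum_amt
5 | 6
After ORDER BY (1 rows):
items.price | sum_amt
5 | 6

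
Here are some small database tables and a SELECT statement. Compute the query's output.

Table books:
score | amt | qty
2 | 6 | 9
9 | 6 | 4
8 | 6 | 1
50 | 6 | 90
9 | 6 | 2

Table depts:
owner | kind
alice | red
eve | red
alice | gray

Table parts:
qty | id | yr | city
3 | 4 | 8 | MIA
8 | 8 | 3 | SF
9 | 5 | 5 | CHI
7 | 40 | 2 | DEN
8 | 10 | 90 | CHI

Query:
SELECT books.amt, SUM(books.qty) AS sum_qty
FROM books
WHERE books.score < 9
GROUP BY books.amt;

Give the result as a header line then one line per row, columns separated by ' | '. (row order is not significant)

After WHERE (2 rows):
books.score | books.amt | books.qty
2 | 6 | 9
8 | 6 | 1
After GROUP BY (1 rows):
books.amt | sum_qty
6 | 10

== RESULT ==
books.amt | sum_qty
6 | 10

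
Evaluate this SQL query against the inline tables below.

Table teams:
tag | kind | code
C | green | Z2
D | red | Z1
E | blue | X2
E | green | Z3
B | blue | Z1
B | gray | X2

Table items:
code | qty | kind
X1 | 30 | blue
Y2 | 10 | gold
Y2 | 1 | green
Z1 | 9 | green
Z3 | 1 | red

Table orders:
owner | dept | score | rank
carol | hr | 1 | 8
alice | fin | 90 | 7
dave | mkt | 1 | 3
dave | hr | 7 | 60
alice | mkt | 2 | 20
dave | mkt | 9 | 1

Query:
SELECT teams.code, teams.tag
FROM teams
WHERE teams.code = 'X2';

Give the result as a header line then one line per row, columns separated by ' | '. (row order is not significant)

After WHERE (2 rows):
teams.tag | teams.kind | teams.code
E | blue | X2
B | gray | X2
After SELECT (2 rows):
teams.code | teams.tag
X2 | E
X2 | B

== RESULT ==
teams.code | teams.tag
X2 | E
X2 | B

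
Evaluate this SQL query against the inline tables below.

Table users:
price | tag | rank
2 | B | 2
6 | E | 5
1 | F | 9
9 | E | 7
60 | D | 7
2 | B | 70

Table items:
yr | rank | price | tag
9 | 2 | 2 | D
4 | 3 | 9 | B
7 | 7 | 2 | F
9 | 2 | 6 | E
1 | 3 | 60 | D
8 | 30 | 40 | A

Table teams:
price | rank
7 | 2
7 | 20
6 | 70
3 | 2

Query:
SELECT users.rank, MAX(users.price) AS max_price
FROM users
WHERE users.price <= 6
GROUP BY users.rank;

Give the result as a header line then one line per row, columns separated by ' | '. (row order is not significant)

After WHERE (4 rows):
users.price | users.tag | users.rank
2 | B | 2
6 | E | 5
1 | F | 9
2 | B | 70
After GROUP BY (4 rows):
users.rank | max_price
2 | 2
5 | 6
9 | 1
70 | 2

== RESULT ==
users.rank | max_price
2 | 2
5 | 6
9 | 1
70 | 2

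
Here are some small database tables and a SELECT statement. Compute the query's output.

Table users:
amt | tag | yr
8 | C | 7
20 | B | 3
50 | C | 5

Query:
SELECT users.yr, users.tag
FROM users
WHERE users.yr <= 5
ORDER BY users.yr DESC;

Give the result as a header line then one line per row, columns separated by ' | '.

After WHERE (2 rows):
users.amt | users.tag | users.yr
20 | B | 3
50 | C | 5
After SELECT (2 rows):
users.yr | users.tag
3 | B
5 | C
After ORDER BY (2 rows):
users.yr | users.tag
5 | C
3 | B

== RESULT ==
users.yr | users.tag
5 | C
3 | B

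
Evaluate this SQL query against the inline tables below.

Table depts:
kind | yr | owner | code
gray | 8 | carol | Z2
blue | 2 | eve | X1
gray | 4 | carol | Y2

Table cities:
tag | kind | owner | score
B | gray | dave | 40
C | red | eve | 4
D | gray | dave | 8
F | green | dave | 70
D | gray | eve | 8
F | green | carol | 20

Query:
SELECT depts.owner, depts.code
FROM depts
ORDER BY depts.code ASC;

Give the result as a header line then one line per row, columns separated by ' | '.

After SELECT (3 rows):
depts.owner | depts.code
carol | Z2
eve | X1
carol | Y2
After ORDER BY (3 rows):
depts.owner | depts.code
eve | X1
carol | Y2
carol | Z2

== RESULT ==
depts.owner | depts.code
eve | X1
carol | Y2
carol | Z2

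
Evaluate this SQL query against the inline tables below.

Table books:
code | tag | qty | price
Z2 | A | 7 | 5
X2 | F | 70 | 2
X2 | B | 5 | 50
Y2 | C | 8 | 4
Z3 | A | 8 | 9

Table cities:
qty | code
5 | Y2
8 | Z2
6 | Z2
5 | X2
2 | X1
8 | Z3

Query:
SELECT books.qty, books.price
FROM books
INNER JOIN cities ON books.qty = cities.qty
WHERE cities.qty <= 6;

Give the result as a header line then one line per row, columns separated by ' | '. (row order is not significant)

== RESULT ==
books.qty | books.price
5 | 50
5 | 50

Derivation:
After JOIN cities (6 rows):
books.code | books.tag | books.qty | books.price | cities.qty | cities.code
X2 | B | 5 | 50 | 5 | Y2
X2 | B | 5 | 50 | 5 | X2
Y2 | C | 8 | 4 | 8 | Z2
Y2 | C | 8 | 4 | 8 | Z3
Z3 | A | 8 | 9 | 8 | Z2
Z3 | A | 8 | 9 | 8 | Z3
After WHERE (2 rows):
books.code | books.tag | books.qty | books.price | cities.qty | cities.code
X2 | B | 5 | 50 | 5 | Y2
X2 | B | 5 | 50 | 5 | X2
After SELECT (2 rows):
books.qty | books.price
5 | 50
5 | 50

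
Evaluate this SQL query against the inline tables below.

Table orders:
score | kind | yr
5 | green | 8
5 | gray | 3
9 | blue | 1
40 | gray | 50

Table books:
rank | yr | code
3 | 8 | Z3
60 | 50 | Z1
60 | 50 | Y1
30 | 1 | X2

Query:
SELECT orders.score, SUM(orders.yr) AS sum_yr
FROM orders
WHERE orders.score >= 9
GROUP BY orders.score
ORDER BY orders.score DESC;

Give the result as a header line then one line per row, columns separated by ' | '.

== RESULT ==
orders.score | sum_yr
40 | 50
9 | 1

Derivation:
After WHERE (2 rows):
orders.score | orders.kind | orders.yr
9 | blue | 1
40 | gray | 50
After GROUP BY (2 rows):
orders.score | sum_yr
9 | 1
40 | 50
After ORDER BY (2 rows):
orders.score | sum_yr
40 | 50
9 | 1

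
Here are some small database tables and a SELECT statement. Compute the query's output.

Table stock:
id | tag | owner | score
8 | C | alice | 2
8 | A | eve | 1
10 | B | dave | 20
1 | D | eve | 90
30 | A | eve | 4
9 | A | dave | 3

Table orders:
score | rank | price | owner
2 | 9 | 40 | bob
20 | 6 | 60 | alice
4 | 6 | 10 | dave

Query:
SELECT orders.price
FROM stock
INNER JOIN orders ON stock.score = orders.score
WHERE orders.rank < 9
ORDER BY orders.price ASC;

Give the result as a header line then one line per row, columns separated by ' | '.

== RESULT ==
orders.price
10
60

Derivation:
After JOIN orders (3 rows):
stock.id | stock.tag | stock.owner | stock.score | orders.score | orders.rank | orders.price | orders.owner
8 | C | alice | 2 | 2 | 9 | 40 | bob
10 | B | dave | 20 | 20 | 6 | 60 | alice
30 | A | eve | 4 | 4 | 6 | 10 | dave
After WHERE (2 rows):
stock.id | stock.tag | stock.owner | stock.score | orders.score | orders.rank | orders.price | orders.owner
10 | B | dave | 20 | 20 | 6 | 60 | alice
30 | A | eve | 4 | 4 | 6 | 10 | dave
After SELECT (2 rows):
orders.price
60
10
After ORDER BY (2 rows):
orders.price
10
60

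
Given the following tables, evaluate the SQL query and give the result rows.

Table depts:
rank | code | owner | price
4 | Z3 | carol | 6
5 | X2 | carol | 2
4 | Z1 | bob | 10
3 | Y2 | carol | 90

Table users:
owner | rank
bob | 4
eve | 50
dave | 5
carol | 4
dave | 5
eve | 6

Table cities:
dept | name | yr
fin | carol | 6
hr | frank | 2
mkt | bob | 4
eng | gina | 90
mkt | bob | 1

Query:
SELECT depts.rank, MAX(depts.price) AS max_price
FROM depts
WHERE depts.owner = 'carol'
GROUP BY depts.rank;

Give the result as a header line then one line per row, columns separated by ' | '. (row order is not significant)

After WHERE (3 rows):
depts.rank | depts.code | depts.owner | depts.price
4 | Z3 | carol | 6
5 | X2 | carol | 2
3 | Y2 | carol | 90
After GROUP BY (3 rows):
depts.rank | max_price
4 | 6
5 | 2
3 | 90

== RESULT ==
depts.rank | max_price
4 | 6
5 | 2
3 | 90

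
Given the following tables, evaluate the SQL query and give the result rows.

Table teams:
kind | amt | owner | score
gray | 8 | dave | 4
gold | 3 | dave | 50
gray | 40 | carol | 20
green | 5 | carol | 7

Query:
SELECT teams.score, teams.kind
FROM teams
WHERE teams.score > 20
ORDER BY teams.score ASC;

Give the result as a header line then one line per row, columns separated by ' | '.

After WHERE (1 rows):
teams.kind | teams.amt | teams.owner | teams.score
gold | 3 | dave | 50
After SELECT (1 rows):
teams.score | teams.kind
50 | gold
After ORDER BY (1 rows):
teams.score | teams.kind
50 | gold

== RESULT ==
teams.score | teams.kind
50 | gold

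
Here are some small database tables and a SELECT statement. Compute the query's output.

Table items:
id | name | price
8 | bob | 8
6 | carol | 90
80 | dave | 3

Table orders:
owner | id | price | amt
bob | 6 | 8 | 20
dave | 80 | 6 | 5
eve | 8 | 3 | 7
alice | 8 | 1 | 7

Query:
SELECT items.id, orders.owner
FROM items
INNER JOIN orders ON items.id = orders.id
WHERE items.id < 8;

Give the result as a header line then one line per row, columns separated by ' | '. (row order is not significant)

== RESULT ==
items.id | orders.owner
6 | bob

Derivation:
After JOIN orders (4 rows):
items.id | items.name | items.price | orders.owner | orders.id | orders.price | orders.amt
8 | bob | 8 | eve | 8 | 3 | 7
8 | bob | 8 | alice | 8 | 1 | 7
6 | carol | 90 | bob | 6 | 8 | 20
80 | dave | 3 | dave | 80 | 6 | 5
After WHERE (1 rows):
items.id | items.name | items.price | orders.owner | orders.id | orders.price | orders.amt
6 | carol | 90 | bob | 6 | 8 | 20
After SELECT (1 rows):
items.id | orders.owner
6 | bob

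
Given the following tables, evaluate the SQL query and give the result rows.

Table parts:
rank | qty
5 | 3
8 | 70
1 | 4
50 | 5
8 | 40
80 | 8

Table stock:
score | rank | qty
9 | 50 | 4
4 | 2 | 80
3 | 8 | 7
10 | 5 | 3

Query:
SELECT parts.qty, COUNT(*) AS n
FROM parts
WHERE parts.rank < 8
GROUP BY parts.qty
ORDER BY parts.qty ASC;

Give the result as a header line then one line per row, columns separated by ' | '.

== RESULT ==
parts.qty | n
3 | 1
4 | 1

Derivation:
After WHERE (2 rows):
parts.rank | parts.qty
5 | 3
1 | 4
After GROUP BY (2 rows):
parts.qty | n
3 | 1
4 | 1
After ORDER BY (2 rows):
parts.qty | n
3 | 1
4 | 1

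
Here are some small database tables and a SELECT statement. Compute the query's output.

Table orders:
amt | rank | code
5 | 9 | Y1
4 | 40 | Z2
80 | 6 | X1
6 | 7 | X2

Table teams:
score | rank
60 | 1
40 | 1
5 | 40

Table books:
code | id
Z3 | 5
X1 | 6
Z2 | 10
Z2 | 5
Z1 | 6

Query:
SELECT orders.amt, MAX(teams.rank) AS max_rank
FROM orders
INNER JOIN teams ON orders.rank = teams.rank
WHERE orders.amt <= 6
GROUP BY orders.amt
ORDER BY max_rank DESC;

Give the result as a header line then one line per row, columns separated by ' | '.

After JOIN teams (1 rows):
orders.amt | orders.rank | orders.code | teams.score | teams.rank
4 | 40 | Z2 | 5 | 40
After WHERE (1 rows):
orders.amt | orders.rank | orders.code | teams.score | teams.rank
4 | 40 | Z2 | 5 | 40
After GROUP BY (1 rows):
orders.amt | max_rank
4 | 40
After ORDER BY (1 rows):
orders.amt | max_rank
4 | 40

== RESULT ==
orders.amt | max_rank
4 | 40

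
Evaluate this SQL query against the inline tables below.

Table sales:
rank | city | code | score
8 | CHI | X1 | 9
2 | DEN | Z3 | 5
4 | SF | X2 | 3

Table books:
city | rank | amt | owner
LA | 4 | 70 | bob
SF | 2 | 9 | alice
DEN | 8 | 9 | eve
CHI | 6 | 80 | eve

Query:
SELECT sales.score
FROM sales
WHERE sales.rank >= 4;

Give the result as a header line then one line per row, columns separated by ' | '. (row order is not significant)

== RESULT ==
sales.score
9
3

Derivation:
After WHERE (2 rows):
sales.rank | sales.city | sales.code | sales.score
8 | CHI | X1 | 9
4 | SF | X2 | 3
After SELECT (2 rows):
sales.score
9
3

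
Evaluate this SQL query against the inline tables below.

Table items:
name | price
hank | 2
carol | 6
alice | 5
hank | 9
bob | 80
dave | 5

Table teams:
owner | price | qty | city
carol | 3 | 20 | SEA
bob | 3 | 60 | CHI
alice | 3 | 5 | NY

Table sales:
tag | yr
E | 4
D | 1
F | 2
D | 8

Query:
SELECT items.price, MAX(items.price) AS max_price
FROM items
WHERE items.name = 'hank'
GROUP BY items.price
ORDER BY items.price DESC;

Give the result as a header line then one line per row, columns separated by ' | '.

== RESULT ==
items.price | max_price
9 | 9
2 | 2

Derivation:
After WHERE (2 rows):
items.name | items.price
hank | 2
hank | 9
After GROUP BY (2 rows):
items.price | max_price
2 | 2
9 | 9
After ORDER BY (2 rows):
items.price | max_price
9 | 9
2 | 2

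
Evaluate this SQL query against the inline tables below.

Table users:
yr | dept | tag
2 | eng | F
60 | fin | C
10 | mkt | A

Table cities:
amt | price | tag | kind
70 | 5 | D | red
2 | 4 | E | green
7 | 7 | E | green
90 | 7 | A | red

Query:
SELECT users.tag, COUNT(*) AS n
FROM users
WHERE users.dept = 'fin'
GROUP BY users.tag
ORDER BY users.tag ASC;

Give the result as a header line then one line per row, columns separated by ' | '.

== RESULT ==
users.tag | n
C | 1

Derivation:
After WHERE (1 rows):
users.yr | users.dept | users.tag
60 | fin | C
After GROUP BY (1 rows):
users.tag | n
C | 1
After ORDER BY (1 rows):
users.tag | n
C | 1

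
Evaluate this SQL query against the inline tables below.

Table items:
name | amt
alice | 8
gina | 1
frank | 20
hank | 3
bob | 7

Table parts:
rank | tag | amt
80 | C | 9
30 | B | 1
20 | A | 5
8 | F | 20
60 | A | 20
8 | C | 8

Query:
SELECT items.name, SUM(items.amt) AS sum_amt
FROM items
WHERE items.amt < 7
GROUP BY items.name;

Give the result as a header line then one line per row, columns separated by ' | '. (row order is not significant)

== RESULT ==
items.name | sum_amt
gina | 1
hank | 3

Derivation:
After WHERE (2 rows):
items.name | items.amt
gina | 1
hank | 3
After GROUP BY (2 rows):
items.name | sum_amt
gina | 1
hank | 3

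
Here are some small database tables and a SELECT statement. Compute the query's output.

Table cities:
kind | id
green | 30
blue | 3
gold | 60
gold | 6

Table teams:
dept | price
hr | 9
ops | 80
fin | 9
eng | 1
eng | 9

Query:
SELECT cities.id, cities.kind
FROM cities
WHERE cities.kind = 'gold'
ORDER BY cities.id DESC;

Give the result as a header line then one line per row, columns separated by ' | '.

== RESULT ==
cities.id | cities.kind
60 | gold
6 | gold

Derivation:
After WHERE (2 rows):
cities.kind | cities.id
gold | 60
gold | 6
After SELECT (2 rows):
cities.id | cities.kind
60 | gold
6 | gold
After ORDER BY (2 rows):
cities.id | cities.kind
60 | gold
6 | gold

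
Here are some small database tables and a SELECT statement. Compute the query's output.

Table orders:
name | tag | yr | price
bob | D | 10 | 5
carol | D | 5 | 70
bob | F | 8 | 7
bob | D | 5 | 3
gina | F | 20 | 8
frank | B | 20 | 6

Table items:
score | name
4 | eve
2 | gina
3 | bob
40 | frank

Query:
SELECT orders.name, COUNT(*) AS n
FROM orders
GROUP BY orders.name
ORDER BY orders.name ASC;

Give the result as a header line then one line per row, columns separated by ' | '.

== RESULT ==
orders.name | n
bob | 3
carol | 1
frank | 1
gina | 1

Derivation:
After GROUP BY (4 rows):
orders.name | n
bob | 3
carol | 1
gina | 1
frank | 1
After ORDER BY (4 rows):
orders.name | n
bob | 3
carol | 1
frank | 1
gina | 1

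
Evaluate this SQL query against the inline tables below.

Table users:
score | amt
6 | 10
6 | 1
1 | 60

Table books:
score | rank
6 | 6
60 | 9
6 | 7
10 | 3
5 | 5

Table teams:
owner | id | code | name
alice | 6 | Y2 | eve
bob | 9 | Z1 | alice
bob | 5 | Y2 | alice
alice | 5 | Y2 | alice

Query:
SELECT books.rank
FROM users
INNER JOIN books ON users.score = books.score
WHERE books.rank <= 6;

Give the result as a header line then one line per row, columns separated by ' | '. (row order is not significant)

== RESULT ==
books.rank
6
6

Derivation:
After JOIN books (4 rows):
users.score | users.amt | books.score | books.rank
6 | 10 | 6 | 6
6 | 10 | 6 | 7
6 | 1 | 6 | 6
6 | 1 | 6 | 7
After WHERE (2 rows):
users.score | users.amt | books.score | books.rank
6 | 10 | 6 | 6
6 | 1 | 6 | 6
After SELECT (2 rows):
books.rank
6
6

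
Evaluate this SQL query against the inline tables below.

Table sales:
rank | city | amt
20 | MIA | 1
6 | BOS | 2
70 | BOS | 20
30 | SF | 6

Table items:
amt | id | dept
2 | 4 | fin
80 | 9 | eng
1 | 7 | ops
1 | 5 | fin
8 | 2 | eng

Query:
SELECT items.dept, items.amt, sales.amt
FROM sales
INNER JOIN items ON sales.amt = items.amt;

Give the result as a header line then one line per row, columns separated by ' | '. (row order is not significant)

After JOIN items (3 rows):
sales.rank | sales.city | sales.amt | items.amt | items.id | items.dept
20 | MIA | 1 | 1 | 7 | ops
20 | MIA | 1 | 1 | 5 | fin
6 | BOS | 2 | 2 | 4 | fin
After SELECT (3 rows):
items.dept | items.amt | sales.amt
ops | 1 | 1
fin | 1 | 1
fin | 2 | 2

== RESULT ==
items.dept | items.amt | sales.amt
ops | 1 | 1
fin | 1 | 1
fin | 2 | 2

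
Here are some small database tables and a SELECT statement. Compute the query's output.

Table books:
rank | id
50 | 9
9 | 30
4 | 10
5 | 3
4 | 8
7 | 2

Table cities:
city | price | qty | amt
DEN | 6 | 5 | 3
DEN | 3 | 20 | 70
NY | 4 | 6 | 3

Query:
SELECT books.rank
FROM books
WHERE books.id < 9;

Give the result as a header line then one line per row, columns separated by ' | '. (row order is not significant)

After WHERE (3 rows):
books.rank | books.id
5 | 3
4 | 8
7 | 2
After SELECT (3 rows):
books.rank
5
4
7

== RESULT ==
books.rank
5
4
7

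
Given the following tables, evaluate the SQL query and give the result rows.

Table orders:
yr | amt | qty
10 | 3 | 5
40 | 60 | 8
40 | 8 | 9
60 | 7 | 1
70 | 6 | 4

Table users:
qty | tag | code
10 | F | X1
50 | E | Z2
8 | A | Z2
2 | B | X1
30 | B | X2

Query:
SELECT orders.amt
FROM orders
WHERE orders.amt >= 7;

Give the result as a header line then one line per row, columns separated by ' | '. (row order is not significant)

After WHERE (3 rows):
orders.yr | orders.amt | orders.qty
40 | 60 | 8
40 | 8 | 9
60 | 7 | 1
After SELECT (3 rows):
orders.amt
60
8
7

== RESULT ==
orders.amt
60
8
7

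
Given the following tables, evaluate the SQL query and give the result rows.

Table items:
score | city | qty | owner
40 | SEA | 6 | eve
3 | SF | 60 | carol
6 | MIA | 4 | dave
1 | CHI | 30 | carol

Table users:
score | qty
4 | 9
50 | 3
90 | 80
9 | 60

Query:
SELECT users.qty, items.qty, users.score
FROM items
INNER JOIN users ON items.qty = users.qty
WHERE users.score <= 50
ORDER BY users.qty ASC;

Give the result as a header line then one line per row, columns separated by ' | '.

After JOIN users (1 rows):
items.score | items.city | items.qty | items.owner | users.score | users.qty
3 | SF | 60 | carol | 9 | 60
After WHERE (1 rows):
items.score | items.city | items.qty | items.owner | users.score | users.qty
3 | SF | 60 | carol | 9 | 60
After SELECT (1 rows):
users.qty | items.qty | users.score
60 | 60 | 9
After ORDER BY (1 rows):
users.qty | items.qty | users.score
60 | 60 | 9

== RESULT ==
users.qty | items.qty | users.score
60 | 60 | 9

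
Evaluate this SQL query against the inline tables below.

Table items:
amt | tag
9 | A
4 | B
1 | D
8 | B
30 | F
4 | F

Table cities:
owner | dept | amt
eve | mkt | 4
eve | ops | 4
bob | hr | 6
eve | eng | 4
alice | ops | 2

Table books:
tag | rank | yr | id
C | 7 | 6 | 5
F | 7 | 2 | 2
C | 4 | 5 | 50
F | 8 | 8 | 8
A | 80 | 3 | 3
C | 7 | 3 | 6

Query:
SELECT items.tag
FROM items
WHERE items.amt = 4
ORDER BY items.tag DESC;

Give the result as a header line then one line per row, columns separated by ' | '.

After WHERE (2 rows):
items.amt | items.tag
4 | B
4 | F
After SELECT (2 rows):
items.tag
B
F
After ORDER BY (2 rows):
items.tag
F
B

== RESULT ==
items.tag
F
B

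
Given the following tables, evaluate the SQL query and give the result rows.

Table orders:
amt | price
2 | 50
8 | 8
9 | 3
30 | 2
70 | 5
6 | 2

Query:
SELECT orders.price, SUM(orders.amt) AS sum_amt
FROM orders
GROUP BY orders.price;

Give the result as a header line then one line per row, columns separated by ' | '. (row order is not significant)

After GROUP BY (5 rows):
orders.price | sum_amt
50 | 2
8 | 8
3 | 9
2 | 36
5 | 70

== RESULT ==
orders.price | sum_amt
50 | 2
8 | 8
3 | 9
2 | 36
5 | 70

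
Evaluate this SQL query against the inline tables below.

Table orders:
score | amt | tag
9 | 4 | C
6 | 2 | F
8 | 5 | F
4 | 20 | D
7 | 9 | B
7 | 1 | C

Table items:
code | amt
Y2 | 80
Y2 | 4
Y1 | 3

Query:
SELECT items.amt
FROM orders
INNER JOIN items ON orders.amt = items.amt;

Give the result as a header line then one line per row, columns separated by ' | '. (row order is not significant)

== RESULT ==
items.amt
4

Derivation:
After JOIN items (1 rows):
orders.score | orders.amt | orders.tag | items.code | items.amt
9 | 4 | C | Y2 | 4
After SELECT (1 rows):
items.amt
4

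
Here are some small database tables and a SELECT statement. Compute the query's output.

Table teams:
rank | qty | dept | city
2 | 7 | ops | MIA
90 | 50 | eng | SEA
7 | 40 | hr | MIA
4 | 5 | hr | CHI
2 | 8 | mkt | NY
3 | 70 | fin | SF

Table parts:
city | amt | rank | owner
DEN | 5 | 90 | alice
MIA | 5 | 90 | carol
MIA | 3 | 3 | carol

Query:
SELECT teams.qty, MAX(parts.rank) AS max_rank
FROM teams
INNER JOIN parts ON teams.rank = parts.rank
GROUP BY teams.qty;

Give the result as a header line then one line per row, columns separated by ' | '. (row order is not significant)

== RESULT ==
teams.qty | max_rank
50 | 90
70 | 3

Derivation:
After JOIN parts (3 rows):
teams.rank | teams.qty | teams.dept | teams.city | parts.city | parts.amt | parts.rank | parts.owner
90 | 50 | eng | SEA | DEN | 5 | 90 | alice
90 | 50 | eng | SEA | MIA | 5 | 90 | carol
3 | 70 | fin | SF | MIA | 3 | 3 | carol
After GROUP BY (2 rows):
teams.qty | max_rank
50 | 90
70 | 3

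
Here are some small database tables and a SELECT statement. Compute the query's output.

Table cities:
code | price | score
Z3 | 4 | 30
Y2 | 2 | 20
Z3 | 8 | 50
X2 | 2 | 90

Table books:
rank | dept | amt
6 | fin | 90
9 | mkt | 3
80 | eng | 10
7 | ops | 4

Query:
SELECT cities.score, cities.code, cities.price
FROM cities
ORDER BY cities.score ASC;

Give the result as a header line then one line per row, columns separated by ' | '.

After SELECT (4 rows):
cities.score | cities.code | cities.price
30 | Z3 | 4
20 | Y2 | 2
50 | Z3 | 8
90 | X2 | 2
After ORDER BY (4 rows):
cities.score | cities.code | cities.price
20 | Y2 | 2
30 | Z3 | 4
50 | Z3 | 8
90 | X2 | 2

== RESULT ==
cities.score | cities.code | cities.price
20 | Y2 | 2
30 | Z3 | 4
50 | Z3 | 8
90 | X2 | 2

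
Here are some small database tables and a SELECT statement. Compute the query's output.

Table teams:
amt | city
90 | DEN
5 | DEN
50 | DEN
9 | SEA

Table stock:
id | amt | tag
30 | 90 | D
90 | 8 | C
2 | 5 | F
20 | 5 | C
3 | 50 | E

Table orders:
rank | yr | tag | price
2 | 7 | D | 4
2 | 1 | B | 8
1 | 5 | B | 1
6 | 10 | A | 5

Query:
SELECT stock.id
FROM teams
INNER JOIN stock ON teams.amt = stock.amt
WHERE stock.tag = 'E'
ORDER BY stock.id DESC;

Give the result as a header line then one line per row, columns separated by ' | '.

After JOIN stock (4 rows):
teams.amt | teams.city | stock.id | stock.amt | stock.tag
90 | DEN | 30 | 90 | D
5 | DEN | 2 | 5 | F
5 | DEN | 20 | 5 | C
50 | DEN | 3 | 50 | E
After WHERE (1 rows):
teams.amt | teams.city | stock.id | stock.amt | stock.tag
50 | DEN | 3 | 50 | E
After SELECT (1 rows):
stock.id
3
After ORDER BY (1 rows):
stock.id
3

== RESULT ==
stock.id
3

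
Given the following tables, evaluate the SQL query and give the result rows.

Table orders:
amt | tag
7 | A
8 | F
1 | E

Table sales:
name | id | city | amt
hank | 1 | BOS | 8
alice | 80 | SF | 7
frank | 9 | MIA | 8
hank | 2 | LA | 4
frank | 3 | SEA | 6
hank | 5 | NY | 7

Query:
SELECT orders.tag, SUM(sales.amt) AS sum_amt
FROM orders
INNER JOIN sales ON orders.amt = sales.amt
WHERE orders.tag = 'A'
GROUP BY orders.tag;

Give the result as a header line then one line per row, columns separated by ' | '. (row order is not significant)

== RESULT ==
orders.tag | sum_amt
A | 14

Derivation:
After JOIN sales (4 rows):
orders.amt | orders.tag | sales.name | sales.id | sales.city | sales.amt
7 | A | alice | 80 | SF | 7
7 | A | hank | 5 | NY | 7
8 | F | hank | 1 | BOS | 8
8 | F | frank | 9 | MIA | 8
After WHERE (2 rows):
orders.amt | orders.tag | sales.name | sales.id | sales.city | sales.amt
7 | A | alice | 80 | SF | 7
7 | A | hank | 5 | NY | 7
After GROUP BY (1 rows):
orders.tag | sum_amt
A | 14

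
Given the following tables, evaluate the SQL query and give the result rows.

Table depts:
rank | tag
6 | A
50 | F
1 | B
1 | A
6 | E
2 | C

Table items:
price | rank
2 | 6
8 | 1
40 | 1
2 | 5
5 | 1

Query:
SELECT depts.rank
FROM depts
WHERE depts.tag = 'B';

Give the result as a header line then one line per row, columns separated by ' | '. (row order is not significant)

== RESULT ==
depts.rank
1

Derivation:
After WHERE (1 rows):
depts.rank | depts.tag
1 | B
After SELECT (1 rows):
depts.rank
1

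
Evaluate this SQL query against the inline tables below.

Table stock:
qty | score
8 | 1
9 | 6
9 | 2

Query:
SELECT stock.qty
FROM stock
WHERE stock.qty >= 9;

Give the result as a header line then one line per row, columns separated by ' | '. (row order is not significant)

After WHERE (2 rows):
stock.qty | stock.score
9 | 6
9 | 2
After SELECT (2 rows):
stock.qty
9
9

== RESULT ==
stock.qty
9
9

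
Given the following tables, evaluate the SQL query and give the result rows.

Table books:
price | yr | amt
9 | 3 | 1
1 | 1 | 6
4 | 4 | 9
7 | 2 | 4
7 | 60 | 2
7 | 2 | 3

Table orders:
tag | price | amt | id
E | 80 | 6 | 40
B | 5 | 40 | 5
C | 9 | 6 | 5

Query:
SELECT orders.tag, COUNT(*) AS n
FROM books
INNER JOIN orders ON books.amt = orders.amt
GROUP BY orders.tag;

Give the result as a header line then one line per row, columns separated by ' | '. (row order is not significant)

== RESULT ==
orders.tag | n
E | 1
C | 1

Derivation:
After JOIN orders (2 rows):
books.price | books.yr | books.amt | orders.tag | orders.price | orders.amt | orders.id
1 | 1 | 6 | E | 80 | 6 | 40
1 | 1 | 6 | C | 9 | 6 | 5
After GROUP BY (2 rows):
orders.tag | n
E | 1
C | 1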